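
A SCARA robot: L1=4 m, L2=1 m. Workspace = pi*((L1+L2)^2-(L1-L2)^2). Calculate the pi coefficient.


Given: L1 = 4, L2 = 1
(L1+L2)^2 = (5)^2 = 25
(L1-L2)^2 = (3)^2 = 9
Difference = 25 - 9 = 16
This equals 4*L1*L2 = 4*4*1 = 16
Workspace area = 16*pi

16


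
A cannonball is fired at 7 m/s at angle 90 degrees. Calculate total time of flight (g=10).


Given: v0 = 7 m/s, theta = 90 deg, g = 10 m/s^2
sin(90) = 1
Using T = 2*v0*sin(theta) / g
T = 2*7*1 / 10
T = 14 / 10
T = 7/5 s

7/5 s


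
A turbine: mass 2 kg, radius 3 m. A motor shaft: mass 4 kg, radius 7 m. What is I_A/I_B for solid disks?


Given: M1=2 kg, R1=3 m, M2=4 kg, R2=7 m
For a disk: I = (1/2)*M*R^2, so I_A/I_B = (M1*R1^2)/(M2*R2^2)
M1*R1^2 = 2*9 = 18
M2*R2^2 = 4*49 = 196
I_A/I_B = 18/196 = 9/98

9/98


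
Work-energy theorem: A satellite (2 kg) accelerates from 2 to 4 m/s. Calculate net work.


Given: m = 2 kg, v0 = 2 m/s, v = 4 m/s
Using W = (1/2)*m*(v^2 - v0^2)
v^2 = 4^2 = 16
v0^2 = 2^2 = 4
v^2 - v0^2 = 16 - 4 = 12
W = (1/2)*2*12 = 12 J

12 J


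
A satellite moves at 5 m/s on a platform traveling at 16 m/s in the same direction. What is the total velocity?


Given: object velocity = 5 m/s, platform velocity = 16 m/s (same direction)
Using classical velocity addition: v_total = v_object + v_platform
v_total = 5 + 16
v_total = 21 m/s

21 m/s


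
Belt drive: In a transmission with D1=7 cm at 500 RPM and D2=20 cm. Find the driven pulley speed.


Given: D1 = 7 cm, w1 = 500 RPM, D2 = 20 cm
Using D1*w1 = D2*w2
w2 = D1*w1 / D2
w2 = 7*500 / 20
w2 = 3500 / 20
w2 = 175 RPM

175 RPM


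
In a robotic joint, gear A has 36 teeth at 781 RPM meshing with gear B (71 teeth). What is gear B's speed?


Given: N1 = 36 teeth, w1 = 781 RPM, N2 = 71 teeth
Using N1*w1 = N2*w2
w2 = N1*w1 / N2
w2 = 36*781 / 71
w2 = 28116 / 71
w2 = 396 RPM

396 RPM


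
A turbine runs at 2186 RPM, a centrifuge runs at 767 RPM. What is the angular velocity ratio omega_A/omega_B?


Given: RPM_A = 2186, RPM_B = 767
omega = 2*pi*RPM/60, so omega_A/omega_B = RPM_A / RPM_B
omega_A/omega_B = 2186 / 767
omega_A/omega_B = 2186/767

2186/767


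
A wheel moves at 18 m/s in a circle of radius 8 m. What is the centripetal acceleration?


Given: v = 18 m/s, r = 8 m
Using a_c = v^2 / r
a_c = 18^2 / 8
a_c = 324 / 8
a_c = 81/2 m/s^2

81/2 m/s^2


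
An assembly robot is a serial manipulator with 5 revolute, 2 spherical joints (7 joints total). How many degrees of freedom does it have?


Given: serial robot with 5 revolute, 2 spherical joints
DOF contribution per joint type: revolute=1, prismatic=1, spherical=3, fixed=0
DOF = 5*1 + 2*3
DOF = 11

11


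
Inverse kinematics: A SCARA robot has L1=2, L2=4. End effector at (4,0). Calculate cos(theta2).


Given: L1 = 2, L2 = 4, target (x, y) = (4, 0)
Using cos(theta2) = (x^2 + y^2 - L1^2 - L2^2) / (2*L1*L2)
x^2 + y^2 = 4^2 + 0 = 16
L1^2 + L2^2 = 4 + 16 = 20
Numerator = 16 - 20 = -4
Denominator = 2*2*4 = 16
cos(theta2) = -4/16 = -1/4

-1/4


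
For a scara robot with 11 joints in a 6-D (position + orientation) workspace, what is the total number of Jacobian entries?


Given: task space dimension = 6, joints = 11
Jacobian is a 6 x 11 matrix
Total entries = rows * columns
Total = 6 * 11
Total = 66

66


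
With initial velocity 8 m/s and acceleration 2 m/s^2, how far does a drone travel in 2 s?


Given: v0 = 8 m/s, a = 2 m/s^2, t = 2 s
Using s = v0*t + (1/2)*a*t^2
s = 8*2 + (1/2)*2*2^2
s = 16 + (1/2)*8
s = 16 + 4
s = 20

20 m


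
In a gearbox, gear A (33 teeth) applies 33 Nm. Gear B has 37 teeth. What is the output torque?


Given: N1 = 33, N2 = 37, T1 = 33 Nm
Using T2/T1 = N2/N1
T2 = T1 * N2 / N1
T2 = 33 * 37 / 33
T2 = 1221 / 33
T2 = 37 Nm

37 Nm


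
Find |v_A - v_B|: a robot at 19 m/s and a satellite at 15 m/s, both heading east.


Given: v_A = 19 m/s east, v_B = 15 m/s east
Both move in the same direction; relative speed = |v_A - v_B|
|19 - 15| = |4|
= 4 m/s

4 m/s


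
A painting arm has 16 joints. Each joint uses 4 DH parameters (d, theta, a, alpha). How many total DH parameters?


Given: 16 joints, 4 DH parameters per joint (d, theta, a, alpha)
Total DH parameters = number_of_joints * 4
Total = 16 * 4
Total = 64

64


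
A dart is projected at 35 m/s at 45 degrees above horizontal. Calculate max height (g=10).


Given: v0 = 35 m/s, theta = 45 deg, g = 10 m/s^2
sin^2(45) = 1/2
Using H = v0^2 * sin^2(theta) / (2*g)
H = 35^2 * 1/2 / (2*10)
H = 1225 * 1/2 / 20
H = 1225/2 / 20
H = 245/8 m

245/8 m


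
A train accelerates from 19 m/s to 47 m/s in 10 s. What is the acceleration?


Given: initial velocity v0 = 19 m/s, final velocity v = 47 m/s, time t = 10 s
Using a = (v - v0) / t
a = (47 - 19) / 10
a = 28 / 10
a = 14/5 m/s^2

14/5 m/s^2


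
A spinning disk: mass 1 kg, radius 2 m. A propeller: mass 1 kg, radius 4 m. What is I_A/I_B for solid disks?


Given: M1=1 kg, R1=2 m, M2=1 kg, R2=4 m
For a disk: I = (1/2)*M*R^2, so I_A/I_B = (M1*R1^2)/(M2*R2^2)
M1*R1^2 = 1*4 = 4
M2*R2^2 = 1*16 = 16
I_A/I_B = 4/16 = 1/4

1/4


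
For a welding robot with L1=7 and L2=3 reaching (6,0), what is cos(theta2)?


Given: L1 = 7, L2 = 3, target (x, y) = (6, 0)
Using cos(theta2) = (x^2 + y^2 - L1^2 - L2^2) / (2*L1*L2)
x^2 + y^2 = 6^2 + 0 = 36
L1^2 + L2^2 = 49 + 9 = 58
Numerator = 36 - 58 = -22
Denominator = 2*7*3 = 42
cos(theta2) = -22/42 = -11/21

-11/21


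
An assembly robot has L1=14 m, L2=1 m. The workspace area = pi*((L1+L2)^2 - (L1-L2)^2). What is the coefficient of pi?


Given: L1 = 14, L2 = 1
(L1+L2)^2 = (15)^2 = 225
(L1-L2)^2 = (13)^2 = 169
Difference = 225 - 169 = 56
This equals 4*L1*L2 = 4*14*1 = 56
Workspace area = 56*pi

56


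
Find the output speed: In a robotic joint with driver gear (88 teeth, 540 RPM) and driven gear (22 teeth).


Given: N1 = 88 teeth, w1 = 540 RPM, N2 = 22 teeth
Using N1*w1 = N2*w2
w2 = N1*w1 / N2
w2 = 88*540 / 22
w2 = 47520 / 22
w2 = 2160 RPM

2160 RPM


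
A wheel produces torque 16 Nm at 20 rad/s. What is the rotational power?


Given: tau = 16 Nm, omega = 20 rad/s
Using P = tau * omega
P = 16 * 20
P = 320 W

320 W


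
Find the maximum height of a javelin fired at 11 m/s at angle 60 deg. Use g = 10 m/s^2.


Given: v0 = 11 m/s, theta = 60 deg, g = 10 m/s^2
sin^2(60) = 3/4
Using H = v0^2 * sin^2(theta) / (2*g)
H = 11^2 * 3/4 / (2*10)
H = 121 * 3/4 / 20
H = 363/4 / 20
H = 363/80 m

363/80 m


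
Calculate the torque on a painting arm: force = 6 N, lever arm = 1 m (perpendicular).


Given: F = 6 N, r = 1 m, angle = 90 deg (perpendicular)
Using tau = F * r * sin(90)
sin(90) = 1
tau = 6 * 1 * 1
tau = 6 Nm

6 Nm


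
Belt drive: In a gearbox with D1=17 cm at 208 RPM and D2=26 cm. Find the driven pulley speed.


Given: D1 = 17 cm, w1 = 208 RPM, D2 = 26 cm
Using D1*w1 = D2*w2
w2 = D1*w1 / D2
w2 = 17*208 / 26
w2 = 3536 / 26
w2 = 136 RPM

136 RPM


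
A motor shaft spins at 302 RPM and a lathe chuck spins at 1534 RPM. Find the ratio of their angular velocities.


Given: RPM_A = 302, RPM_B = 1534
omega = 2*pi*RPM/60, so omega_A/omega_B = RPM_A / RPM_B
omega_A/omega_B = 302 / 1534
omega_A/omega_B = 151/767

151/767


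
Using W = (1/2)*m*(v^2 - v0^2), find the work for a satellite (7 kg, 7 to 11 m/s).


Given: m = 7 kg, v0 = 7 m/s, v = 11 m/s
Using W = (1/2)*m*(v^2 - v0^2)
v^2 = 11^2 = 121
v0^2 = 7^2 = 49
v^2 - v0^2 = 121 - 49 = 72
W = (1/2)*7*72 = 252 J

252 J


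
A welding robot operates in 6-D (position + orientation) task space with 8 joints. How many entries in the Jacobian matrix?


Given: task space dimension = 6, joints = 8
Jacobian is a 6 x 8 matrix
Total entries = rows * columns
Total = 6 * 8
Total = 48

48


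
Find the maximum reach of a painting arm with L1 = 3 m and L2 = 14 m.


Given: L1 = 3 m, L2 = 14 m
For a 2-link planar arm, max reach = L1 + L2 (fully extended)
Max reach = 3 + 14
Max reach = 17 m

17 m


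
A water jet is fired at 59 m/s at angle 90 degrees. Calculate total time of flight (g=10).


Given: v0 = 59 m/s, theta = 90 deg, g = 10 m/s^2
sin(90) = 1
Using T = 2*v0*sin(theta) / g
T = 2*59*1 / 10
T = 118 / 10
T = 59/5 s

59/5 s


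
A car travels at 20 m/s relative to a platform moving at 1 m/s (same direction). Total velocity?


Given: object velocity = 20 m/s, platform velocity = 1 m/s (same direction)
Using classical velocity addition: v_total = v_object + v_platform
v_total = 20 + 1
v_total = 21 m/s

21 m/s


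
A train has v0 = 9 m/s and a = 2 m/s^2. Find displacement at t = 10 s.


Given: v0 = 9 m/s, a = 2 m/s^2, t = 10 s
Using s = v0*t + (1/2)*a*t^2
s = 9*10 + (1/2)*2*10^2
s = 90 + (1/2)*200
s = 90 + 100
s = 190

190 m


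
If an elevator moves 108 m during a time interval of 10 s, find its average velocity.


Given: distance d = 108 m, time t = 10 s
Using v = d / t
v = 108 / 10
v = 54/5 m/s

54/5 m/s


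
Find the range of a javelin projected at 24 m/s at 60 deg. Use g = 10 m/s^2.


Given: v0 = 24 m/s, theta = 60 deg, g = 10 m/s^2
sin(2*60) = sin(120) = sqrt(3)/2
Using R = v0^2 * sin(2*theta) / g
R = 24^2 * (sqrt(3)/2) / 10
R = 576 * sqrt(3) / 20
R = 144/5*sqrt(3) m

144/5*sqrt(3) m


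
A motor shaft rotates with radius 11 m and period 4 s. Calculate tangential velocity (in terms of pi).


Given: radius r = 11 m, period T = 4 s
Using v = 2*pi*r / T
v = 2*pi*11 / 4
v = 22*pi / 4
v = 11/2*pi m/s

11/2*pi m/s


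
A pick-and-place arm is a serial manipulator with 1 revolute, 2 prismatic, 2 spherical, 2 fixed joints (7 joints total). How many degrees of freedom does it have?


Given: serial robot with 1 revolute, 2 prismatic, 2 spherical, 2 fixed joints
DOF contribution per joint type: revolute=1, prismatic=1, spherical=3, fixed=0
DOF = 1*1 + 2*1 + 2*3 + 2*0
DOF = 9

9


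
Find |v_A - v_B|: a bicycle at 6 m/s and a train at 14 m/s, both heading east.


Given: v_A = 6 m/s east, v_B = 14 m/s east
Both move in the same direction; relative speed = |v_A - v_B|
|6 - 14| = |-8|
= 8 m/s

8 m/s


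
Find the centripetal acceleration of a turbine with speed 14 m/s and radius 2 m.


Given: v = 14 m/s, r = 2 m
Using a_c = v^2 / r
a_c = 14^2 / 2
a_c = 196 / 2
a_c = 98 m/s^2

98 m/s^2


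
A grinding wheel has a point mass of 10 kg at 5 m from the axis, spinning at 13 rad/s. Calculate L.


Given: m = 10 kg, r = 5 m, omega = 13 rad/s
For a point mass: I = m*r^2
I = 10*5^2 = 10*25 = 250
L = I*omega = 250*13
L = 3250 kg*m^2/s

3250 kg*m^2/s


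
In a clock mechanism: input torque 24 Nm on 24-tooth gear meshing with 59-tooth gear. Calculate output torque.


Given: N1 = 24, N2 = 59, T1 = 24 Nm
Using T2/T1 = N2/N1
T2 = T1 * N2 / N1
T2 = 24 * 59 / 24
T2 = 1416 / 24
T2 = 59 Nm

59 Nm


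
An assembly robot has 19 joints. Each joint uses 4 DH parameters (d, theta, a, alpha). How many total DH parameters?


Given: 19 joints, 4 DH parameters per joint (d, theta, a, alpha)
Total DH parameters = number_of_joints * 4
Total = 19 * 4
Total = 76

76


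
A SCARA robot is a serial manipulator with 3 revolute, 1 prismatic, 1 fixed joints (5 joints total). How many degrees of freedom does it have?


Given: serial robot with 3 revolute, 1 prismatic, 1 fixed joints
DOF contribution per joint type: revolute=1, prismatic=1, spherical=3, fixed=0
DOF = 3*1 + 1*1 + 1*0
DOF = 4

4


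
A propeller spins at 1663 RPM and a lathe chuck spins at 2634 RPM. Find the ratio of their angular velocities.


Given: RPM_A = 1663, RPM_B = 2634
omega = 2*pi*RPM/60, so omega_A/omega_B = RPM_A / RPM_B
omega_A/omega_B = 1663 / 2634
omega_A/omega_B = 1663/2634

1663/2634


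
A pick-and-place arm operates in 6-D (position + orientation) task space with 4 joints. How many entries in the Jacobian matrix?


Given: task space dimension = 6, joints = 4
Jacobian is a 6 x 4 matrix
Total entries = rows * columns
Total = 6 * 4
Total = 24

24


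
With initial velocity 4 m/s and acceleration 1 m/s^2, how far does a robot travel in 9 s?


Given: v0 = 4 m/s, a = 1 m/s^2, t = 9 s
Using s = v0*t + (1/2)*a*t^2
s = 4*9 + (1/2)*1*9^2
s = 36 + (1/2)*81
s = 36 + 81/2
s = 153/2

153/2 m


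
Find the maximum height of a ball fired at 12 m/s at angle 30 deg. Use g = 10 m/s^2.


Given: v0 = 12 m/s, theta = 30 deg, g = 10 m/s^2
sin^2(30) = 1/4
Using H = v0^2 * sin^2(theta) / (2*g)
H = 12^2 * 1/4 / (2*10)
H = 144 * 1/4 / 20
H = 36 / 20
H = 9/5 m

9/5 m


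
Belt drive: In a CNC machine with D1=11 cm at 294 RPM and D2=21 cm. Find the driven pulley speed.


Given: D1 = 11 cm, w1 = 294 RPM, D2 = 21 cm
Using D1*w1 = D2*w2
w2 = D1*w1 / D2
w2 = 11*294 / 21
w2 = 3234 / 21
w2 = 154 RPM

154 RPM


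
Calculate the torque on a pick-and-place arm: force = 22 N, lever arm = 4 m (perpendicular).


Given: F = 22 N, r = 4 m, angle = 90 deg (perpendicular)
Using tau = F * r * sin(90)
sin(90) = 1
tau = 22 * 4 * 1
tau = 88 Nm

88 Nm


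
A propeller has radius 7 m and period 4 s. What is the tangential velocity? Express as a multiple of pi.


Given: radius r = 7 m, period T = 4 s
Using v = 2*pi*r / T
v = 2*pi*7 / 4
v = 14*pi / 4
v = 7/2*pi m/s

7/2*pi m/s


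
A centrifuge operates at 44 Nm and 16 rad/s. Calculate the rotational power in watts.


Given: tau = 44 Nm, omega = 16 rad/s
Using P = tau * omega
P = 44 * 16
P = 704 W

704 W


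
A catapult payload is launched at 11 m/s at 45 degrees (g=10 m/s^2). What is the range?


Given: v0 = 11 m/s, theta = 45 deg, g = 10 m/s^2
sin(2*45) = sin(90) = 1
Using R = v0^2 * sin(2*theta) / g
R = 11^2 * 1 / 10
R = 121 / 10
R = 121/10 m

121/10 m


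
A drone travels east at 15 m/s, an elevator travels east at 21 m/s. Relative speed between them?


Given: v_A = 15 m/s east, v_B = 21 m/s east
Both move in the same direction; relative speed = |v_A - v_B|
|15 - 21| = |-6|
= 6 m/s

6 m/s


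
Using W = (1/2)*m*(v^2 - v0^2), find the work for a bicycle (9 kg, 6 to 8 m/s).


Given: m = 9 kg, v0 = 6 m/s, v = 8 m/s
Using W = (1/2)*m*(v^2 - v0^2)
v^2 = 8^2 = 64
v0^2 = 6^2 = 36
v^2 - v0^2 = 64 - 36 = 28
W = (1/2)*9*28 = 126 J

126 J


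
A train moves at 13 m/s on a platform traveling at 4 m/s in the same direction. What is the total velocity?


Given: object velocity = 13 m/s, platform velocity = 4 m/s (same direction)
Using classical velocity addition: v_total = v_object + v_platform
v_total = 13 + 4
v_total = 17 m/s

17 m/s


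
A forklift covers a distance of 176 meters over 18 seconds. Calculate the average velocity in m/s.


Given: distance d = 176 m, time t = 18 s
Using v = d / t
v = 176 / 18
v = 88/9 m/s

88/9 m/s


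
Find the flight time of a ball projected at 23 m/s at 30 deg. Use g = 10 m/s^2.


Given: v0 = 23 m/s, theta = 30 deg, g = 10 m/s^2
sin(30) = 1/2
Using T = 2*v0*sin(theta) / g
T = 2*23*1/2 / 10
T = 23 / 10
T = 23/10 s

23/10 s


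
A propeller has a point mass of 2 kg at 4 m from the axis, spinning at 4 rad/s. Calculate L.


Given: m = 2 kg, r = 4 m, omega = 4 rad/s
For a point mass: I = m*r^2
I = 2*4^2 = 2*16 = 32
L = I*omega = 32*4
L = 128 kg*m^2/s

128 kg*m^2/s


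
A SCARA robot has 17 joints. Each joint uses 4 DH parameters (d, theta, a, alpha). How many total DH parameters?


Given: 17 joints, 4 DH parameters per joint (d, theta, a, alpha)
Total DH parameters = number_of_joints * 4
Total = 17 * 4
Total = 68

68


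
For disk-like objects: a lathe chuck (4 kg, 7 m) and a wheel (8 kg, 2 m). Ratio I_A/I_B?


Given: M1=4 kg, R1=7 m, M2=8 kg, R2=2 m
For a disk: I = (1/2)*M*R^2, so I_A/I_B = (M1*R1^2)/(M2*R2^2)
M1*R1^2 = 4*49 = 196
M2*R2^2 = 8*4 = 32
I_A/I_B = 196/32 = 49/8

49/8


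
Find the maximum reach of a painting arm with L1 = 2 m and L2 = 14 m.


Given: L1 = 2 m, L2 = 14 m
For a 2-link planar arm, max reach = L1 + L2 (fully extended)
Max reach = 2 + 14
Max reach = 16 m

16 m


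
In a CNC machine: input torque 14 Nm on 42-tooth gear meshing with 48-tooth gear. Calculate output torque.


Given: N1 = 42, N2 = 48, T1 = 14 Nm
Using T2/T1 = N2/N1
T2 = T1 * N2 / N1
T2 = 14 * 48 / 42
T2 = 672 / 42
T2 = 16 Nm

16 Nm


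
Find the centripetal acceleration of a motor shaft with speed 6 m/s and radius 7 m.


Given: v = 6 m/s, r = 7 m
Using a_c = v^2 / r
a_c = 6^2 / 7
a_c = 36 / 7
a_c = 36/7 m/s^2

36/7 m/s^2


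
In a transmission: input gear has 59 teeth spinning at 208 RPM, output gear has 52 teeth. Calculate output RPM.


Given: N1 = 59 teeth, w1 = 208 RPM, N2 = 52 teeth
Using N1*w1 = N2*w2
w2 = N1*w1 / N2
w2 = 59*208 / 52
w2 = 12272 / 52
w2 = 236 RPM

236 RPM


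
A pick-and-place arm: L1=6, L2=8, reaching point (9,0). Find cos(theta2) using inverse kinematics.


Given: L1 = 6, L2 = 8, target (x, y) = (9, 0)
Using cos(theta2) = (x^2 + y^2 - L1^2 - L2^2) / (2*L1*L2)
x^2 + y^2 = 9^2 + 0 = 81
L1^2 + L2^2 = 36 + 64 = 100
Numerator = 81 - 100 = -19
Denominator = 2*6*8 = 96
cos(theta2) = -19/96 = -19/96

-19/96


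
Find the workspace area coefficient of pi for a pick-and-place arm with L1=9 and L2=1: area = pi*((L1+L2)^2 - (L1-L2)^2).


Given: L1 = 9, L2 = 1
(L1+L2)^2 = (10)^2 = 100
(L1-L2)^2 = (8)^2 = 64
Difference = 100 - 64 = 36
This equals 4*L1*L2 = 4*9*1 = 36
Workspace area = 36*pi

36


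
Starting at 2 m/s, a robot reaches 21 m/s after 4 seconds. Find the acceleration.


Given: initial velocity v0 = 2 m/s, final velocity v = 21 m/s, time t = 4 s
Using a = (v - v0) / t
a = (21 - 2) / 4
a = 19 / 4
a = 19/4 m/s^2

19/4 m/s^2


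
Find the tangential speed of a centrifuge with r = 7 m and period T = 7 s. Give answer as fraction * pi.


Given: radius r = 7 m, period T = 7 s
Using v = 2*pi*r / T
v = 2*pi*7 / 7
v = 14*pi / 7
v = 2*pi m/s

2*pi m/s


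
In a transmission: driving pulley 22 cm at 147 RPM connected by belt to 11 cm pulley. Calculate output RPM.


Given: D1 = 22 cm, w1 = 147 RPM, D2 = 11 cm
Using D1*w1 = D2*w2
w2 = D1*w1 / D2
w2 = 22*147 / 11
w2 = 3234 / 11
w2 = 294 RPM

294 RPM


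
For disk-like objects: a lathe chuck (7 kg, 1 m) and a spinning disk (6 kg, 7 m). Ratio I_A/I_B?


Given: M1=7 kg, R1=1 m, M2=6 kg, R2=7 m
For a disk: I = (1/2)*M*R^2, so I_A/I_B = (M1*R1^2)/(M2*R2^2)
M1*R1^2 = 7*1 = 7
M2*R2^2 = 6*49 = 294
I_A/I_B = 7/294 = 1/42

1/42


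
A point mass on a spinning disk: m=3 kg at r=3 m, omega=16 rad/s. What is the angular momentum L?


Given: m = 3 kg, r = 3 m, omega = 16 rad/s
For a point mass: I = m*r^2
I = 3*3^2 = 3*9 = 27
L = I*omega = 27*16
L = 432 kg*m^2/s

432 kg*m^2/s


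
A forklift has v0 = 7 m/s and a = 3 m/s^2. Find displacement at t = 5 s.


Given: v0 = 7 m/s, a = 3 m/s^2, t = 5 s
Using s = v0*t + (1/2)*a*t^2
s = 7*5 + (1/2)*3*5^2
s = 35 + (1/2)*75
s = 35 + 75/2
s = 145/2

145/2 m


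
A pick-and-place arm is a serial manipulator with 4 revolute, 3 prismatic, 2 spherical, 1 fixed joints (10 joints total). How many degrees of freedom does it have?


Given: serial robot with 4 revolute, 3 prismatic, 2 spherical, 1 fixed joints
DOF contribution per joint type: revolute=1, prismatic=1, spherical=3, fixed=0
DOF = 4*1 + 3*1 + 2*3 + 1*0
DOF = 13

13


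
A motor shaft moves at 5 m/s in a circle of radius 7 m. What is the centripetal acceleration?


Given: v = 5 m/s, r = 7 m
Using a_c = v^2 / r
a_c = 5^2 / 7
a_c = 25 / 7
a_c = 25/7 m/s^2

25/7 m/s^2


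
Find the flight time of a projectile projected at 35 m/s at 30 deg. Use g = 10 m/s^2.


Given: v0 = 35 m/s, theta = 30 deg, g = 10 m/s^2
sin(30) = 1/2
Using T = 2*v0*sin(theta) / g
T = 2*35*1/2 / 10
T = 35 / 10
T = 7/2 s

7/2 s


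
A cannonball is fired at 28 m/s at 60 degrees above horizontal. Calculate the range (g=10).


Given: v0 = 28 m/s, theta = 60 deg, g = 10 m/s^2
sin(2*60) = sin(120) = sqrt(3)/2
Using R = v0^2 * sin(2*theta) / g
R = 28^2 * (sqrt(3)/2) / 10
R = 784 * sqrt(3) / 20
R = 196/5*sqrt(3) m

196/5*sqrt(3) m


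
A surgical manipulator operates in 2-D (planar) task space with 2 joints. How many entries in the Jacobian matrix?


Given: task space dimension = 2, joints = 2
Jacobian is a 2 x 2 matrix
Total entries = rows * columns
Total = 2 * 2
Total = 4

4


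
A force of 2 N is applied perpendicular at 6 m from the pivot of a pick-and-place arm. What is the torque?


Given: F = 2 N, r = 6 m, angle = 90 deg (perpendicular)
Using tau = F * r * sin(90)
sin(90) = 1
tau = 2 * 6 * 1
tau = 12 Nm

12 Nm


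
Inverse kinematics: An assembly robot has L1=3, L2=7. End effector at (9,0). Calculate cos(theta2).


Given: L1 = 3, L2 = 7, target (x, y) = (9, 0)
Using cos(theta2) = (x^2 + y^2 - L1^2 - L2^2) / (2*L1*L2)
x^2 + y^2 = 9^2 + 0 = 81
L1^2 + L2^2 = 9 + 49 = 58
Numerator = 81 - 58 = 23
Denominator = 2*3*7 = 42
cos(theta2) = 23/42 = 23/42

23/42


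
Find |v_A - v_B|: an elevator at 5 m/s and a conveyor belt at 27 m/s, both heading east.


Given: v_A = 5 m/s east, v_B = 27 m/s east
Both move in the same direction; relative speed = |v_A - v_B|
|5 - 27| = |-22|
= 22 m/s

22 m/s


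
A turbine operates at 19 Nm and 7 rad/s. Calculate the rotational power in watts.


Given: tau = 19 Nm, omega = 7 rad/s
Using P = tau * omega
P = 19 * 7
P = 133 W

133 W


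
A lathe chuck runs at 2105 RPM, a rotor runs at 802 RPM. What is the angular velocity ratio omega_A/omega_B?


Given: RPM_A = 2105, RPM_B = 802
omega = 2*pi*RPM/60, so omega_A/omega_B = RPM_A / RPM_B
omega_A/omega_B = 2105 / 802
omega_A/omega_B = 2105/802

2105/802


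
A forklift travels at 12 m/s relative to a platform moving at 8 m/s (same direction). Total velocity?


Given: object velocity = 12 m/s, platform velocity = 8 m/s (same direction)
Using classical velocity addition: v_total = v_object + v_platform
v_total = 12 + 8
v_total = 20 m/s

20 m/s


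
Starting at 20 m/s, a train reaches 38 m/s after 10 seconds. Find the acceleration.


Given: initial velocity v0 = 20 m/s, final velocity v = 38 m/s, time t = 10 s
Using a = (v - v0) / t
a = (38 - 20) / 10
a = 18 / 10
a = 9/5 m/s^2

9/5 m/s^2


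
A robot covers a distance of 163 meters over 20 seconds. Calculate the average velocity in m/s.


Given: distance d = 163 m, time t = 20 s
Using v = d / t
v = 163 / 20
v = 163/20 m/s

163/20 m/s


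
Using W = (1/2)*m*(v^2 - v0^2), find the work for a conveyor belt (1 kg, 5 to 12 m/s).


Given: m = 1 kg, v0 = 5 m/s, v = 12 m/s
Using W = (1/2)*m*(v^2 - v0^2)
v^2 = 12^2 = 144
v0^2 = 5^2 = 25
v^2 - v0^2 = 144 - 25 = 119
W = (1/2)*1*119 = 119/2 J

119/2 J


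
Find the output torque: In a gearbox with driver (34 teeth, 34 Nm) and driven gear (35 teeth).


Given: N1 = 34, N2 = 35, T1 = 34 Nm
Using T2/T1 = N2/N1
T2 = T1 * N2 / N1
T2 = 34 * 35 / 34
T2 = 1190 / 34
T2 = 35 Nm

35 Nm


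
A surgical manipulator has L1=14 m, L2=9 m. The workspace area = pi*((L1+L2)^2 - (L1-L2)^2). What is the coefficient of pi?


Given: L1 = 14, L2 = 9
(L1+L2)^2 = (23)^2 = 529
(L1-L2)^2 = (5)^2 = 25
Difference = 529 - 25 = 504
This equals 4*L1*L2 = 4*14*9 = 504
Workspace area = 504*pi

504


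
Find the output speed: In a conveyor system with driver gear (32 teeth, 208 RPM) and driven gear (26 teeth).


Given: N1 = 32 teeth, w1 = 208 RPM, N2 = 26 teeth
Using N1*w1 = N2*w2
w2 = N1*w1 / N2
w2 = 32*208 / 26
w2 = 6656 / 26
w2 = 256 RPM

256 RPM


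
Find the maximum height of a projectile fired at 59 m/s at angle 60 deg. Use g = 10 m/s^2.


Given: v0 = 59 m/s, theta = 60 deg, g = 10 m/s^2
sin^2(60) = 3/4
Using H = v0^2 * sin^2(theta) / (2*g)
H = 59^2 * 3/4 / (2*10)
H = 3481 * 3/4 / 20
H = 10443/4 / 20
H = 10443/80 m

10443/80 m


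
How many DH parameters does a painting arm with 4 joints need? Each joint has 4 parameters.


Given: 4 joints, 4 DH parameters per joint (d, theta, a, alpha)
Total DH parameters = number_of_joints * 4
Total = 4 * 4
Total = 16

16


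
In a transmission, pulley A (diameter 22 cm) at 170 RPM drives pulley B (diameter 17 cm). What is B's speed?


Given: D1 = 22 cm, w1 = 170 RPM, D2 = 17 cm
Using D1*w1 = D2*w2
w2 = D1*w1 / D2
w2 = 22*170 / 17
w2 = 3740 / 17
w2 = 220 RPM

220 RPM


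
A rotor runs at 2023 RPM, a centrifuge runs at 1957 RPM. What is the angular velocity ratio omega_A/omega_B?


Given: RPM_A = 2023, RPM_B = 1957
omega = 2*pi*RPM/60, so omega_A/omega_B = RPM_A / RPM_B
omega_A/omega_B = 2023 / 1957
omega_A/omega_B = 2023/1957

2023/1957


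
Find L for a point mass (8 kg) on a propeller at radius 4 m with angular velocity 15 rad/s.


Given: m = 8 kg, r = 4 m, omega = 15 rad/s
For a point mass: I = m*r^2
I = 8*4^2 = 8*16 = 128
L = I*omega = 128*15
L = 1920 kg*m^2/s

1920 kg*m^2/s


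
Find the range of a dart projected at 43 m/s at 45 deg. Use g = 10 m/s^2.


Given: v0 = 43 m/s, theta = 45 deg, g = 10 m/s^2
sin(2*45) = sin(90) = 1
Using R = v0^2 * sin(2*theta) / g
R = 43^2 * 1 / 10
R = 1849 / 10
R = 1849/10 m

1849/10 m


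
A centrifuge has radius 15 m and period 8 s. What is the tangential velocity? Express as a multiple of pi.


Given: radius r = 15 m, period T = 8 s
Using v = 2*pi*r / T
v = 2*pi*15 / 8
v = 30*pi / 8
v = 15/4*pi m/s

15/4*pi m/s


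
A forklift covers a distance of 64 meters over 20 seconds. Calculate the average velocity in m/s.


Given: distance d = 64 m, time t = 20 s
Using v = d / t
v = 64 / 20
v = 16/5 m/s

16/5 m/s


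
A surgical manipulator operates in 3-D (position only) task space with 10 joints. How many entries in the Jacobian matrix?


Given: task space dimension = 3, joints = 10
Jacobian is a 3 x 10 matrix
Total entries = rows * columns
Total = 3 * 10
Total = 30

30


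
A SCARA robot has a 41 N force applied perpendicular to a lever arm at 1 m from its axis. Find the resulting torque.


Given: F = 41 N, r = 1 m, angle = 90 deg (perpendicular)
Using tau = F * r * sin(90)
sin(90) = 1
tau = 41 * 1 * 1
tau = 41 Nm

41 Nm


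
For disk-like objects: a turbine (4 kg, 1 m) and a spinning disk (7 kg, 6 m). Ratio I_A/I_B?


Given: M1=4 kg, R1=1 m, M2=7 kg, R2=6 m
For a disk: I = (1/2)*M*R^2, so I_A/I_B = (M1*R1^2)/(M2*R2^2)
M1*R1^2 = 4*1 = 4
M2*R2^2 = 7*36 = 252
I_A/I_B = 4/252 = 1/63

1/63


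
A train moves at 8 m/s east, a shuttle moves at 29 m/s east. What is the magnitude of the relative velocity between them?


Given: v_A = 8 m/s east, v_B = 29 m/s east
Both move in the same direction; relative speed = |v_A - v_B|
|8 - 29| = |-21|
= 21 m/s

21 m/s


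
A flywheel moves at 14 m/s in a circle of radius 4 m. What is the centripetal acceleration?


Given: v = 14 m/s, r = 4 m
Using a_c = v^2 / r
a_c = 14^2 / 4
a_c = 196 / 4
a_c = 49 m/s^2

49 m/s^2


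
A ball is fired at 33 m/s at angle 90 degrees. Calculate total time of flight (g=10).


Given: v0 = 33 m/s, theta = 90 deg, g = 10 m/s^2
sin(90) = 1
Using T = 2*v0*sin(theta) / g
T = 2*33*1 / 10
T = 66 / 10
T = 33/5 s

33/5 s


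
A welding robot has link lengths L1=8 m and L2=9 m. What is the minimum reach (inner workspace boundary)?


Given: L1 = 8 m, L2 = 9 m
For a 2-link planar arm, min reach = |L1 - L2| (second link folded back)
Min reach = |8 - 9|
Min reach = 1 m

1 m


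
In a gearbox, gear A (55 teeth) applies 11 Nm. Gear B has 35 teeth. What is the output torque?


Given: N1 = 55, N2 = 35, T1 = 11 Nm
Using T2/T1 = N2/N1
T2 = T1 * N2 / N1
T2 = 11 * 35 / 55
T2 = 385 / 55
T2 = 7 Nm

7 Nm


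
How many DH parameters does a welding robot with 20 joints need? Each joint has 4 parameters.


Given: 20 joints, 4 DH parameters per joint (d, theta, a, alpha)
Total DH parameters = number_of_joints * 4
Total = 20 * 4
Total = 80

80


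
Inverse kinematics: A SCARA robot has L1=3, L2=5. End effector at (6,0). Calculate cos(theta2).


Given: L1 = 3, L2 = 5, target (x, y) = (6, 0)
Using cos(theta2) = (x^2 + y^2 - L1^2 - L2^2) / (2*L1*L2)
x^2 + y^2 = 6^2 + 0 = 36
L1^2 + L2^2 = 9 + 25 = 34
Numerator = 36 - 34 = 2
Denominator = 2*3*5 = 30
cos(theta2) = 2/30 = 1/15

1/15


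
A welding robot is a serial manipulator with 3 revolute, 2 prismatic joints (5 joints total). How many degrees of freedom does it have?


Given: serial robot with 3 revolute, 2 prismatic joints
DOF contribution per joint type: revolute=1, prismatic=1, spherical=3, fixed=0
DOF = 3*1 + 2*1
DOF = 5

5


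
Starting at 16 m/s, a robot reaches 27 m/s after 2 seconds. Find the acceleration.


Given: initial velocity v0 = 16 m/s, final velocity v = 27 m/s, time t = 2 s
Using a = (v - v0) / t
a = (27 - 16) / 2
a = 11 / 2
a = 11/2 m/s^2

11/2 m/s^2


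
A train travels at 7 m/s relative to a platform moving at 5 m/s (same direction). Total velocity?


Given: object velocity = 7 m/s, platform velocity = 5 m/s (same direction)
Using classical velocity addition: v_total = v_object + v_platform
v_total = 7 + 5
v_total = 12 m/s

12 m/s


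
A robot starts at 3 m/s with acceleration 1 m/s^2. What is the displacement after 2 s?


Given: v0 = 3 m/s, a = 1 m/s^2, t = 2 s
Using s = v0*t + (1/2)*a*t^2
s = 3*2 + (1/2)*1*2^2
s = 6 + (1/2)*4
s = 6 + 2
s = 8

8 m


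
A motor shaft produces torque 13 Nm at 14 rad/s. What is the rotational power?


Given: tau = 13 Nm, omega = 14 rad/s
Using P = tau * omega
P = 13 * 14
P = 182 W

182 W


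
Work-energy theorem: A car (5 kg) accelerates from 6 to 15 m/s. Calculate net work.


Given: m = 5 kg, v0 = 6 m/s, v = 15 m/s
Using W = (1/2)*m*(v^2 - v0^2)
v^2 = 15^2 = 225
v0^2 = 6^2 = 36
v^2 - v0^2 = 225 - 36 = 189
W = (1/2)*5*189 = 945/2 J

945/2 J


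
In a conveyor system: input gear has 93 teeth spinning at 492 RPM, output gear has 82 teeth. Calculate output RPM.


Given: N1 = 93 teeth, w1 = 492 RPM, N2 = 82 teeth
Using N1*w1 = N2*w2
w2 = N1*w1 / N2
w2 = 93*492 / 82
w2 = 45756 / 82
w2 = 558 RPM

558 RPM


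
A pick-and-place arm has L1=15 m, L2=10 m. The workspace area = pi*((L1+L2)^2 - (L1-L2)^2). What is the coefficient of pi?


Given: L1 = 15, L2 = 10
(L1+L2)^2 = (25)^2 = 625
(L1-L2)^2 = (5)^2 = 25
Difference = 625 - 25 = 600
This equals 4*L1*L2 = 4*15*10 = 600
Workspace area = 600*pi

600


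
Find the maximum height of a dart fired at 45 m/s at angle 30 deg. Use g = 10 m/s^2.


Given: v0 = 45 m/s, theta = 30 deg, g = 10 m/s^2
sin^2(30) = 1/4
Using H = v0^2 * sin^2(theta) / (2*g)
H = 45^2 * 1/4 / (2*10)
H = 2025 * 1/4 / 20
H = 2025/4 / 20
H = 405/16 m

405/16 m


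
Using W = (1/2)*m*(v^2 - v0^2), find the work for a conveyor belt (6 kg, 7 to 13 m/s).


Given: m = 6 kg, v0 = 7 m/s, v = 13 m/s
Using W = (1/2)*m*(v^2 - v0^2)
v^2 = 13^2 = 169
v0^2 = 7^2 = 49
v^2 - v0^2 = 169 - 49 = 120
W = (1/2)*6*120 = 360 J

360 J


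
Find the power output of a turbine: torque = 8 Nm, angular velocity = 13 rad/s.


Given: tau = 8 Nm, omega = 13 rad/s
Using P = tau * omega
P = 8 * 13
P = 104 W

104 W


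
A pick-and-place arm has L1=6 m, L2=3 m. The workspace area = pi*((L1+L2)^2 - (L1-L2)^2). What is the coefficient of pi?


Given: L1 = 6, L2 = 3
(L1+L2)^2 = (9)^2 = 81
(L1-L2)^2 = (3)^2 = 9
Difference = 81 - 9 = 72
This equals 4*L1*L2 = 4*6*3 = 72
Workspace area = 72*pi

72


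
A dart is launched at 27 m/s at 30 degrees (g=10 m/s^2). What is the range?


Given: v0 = 27 m/s, theta = 30 deg, g = 10 m/s^2
sin(2*30) = sin(60) = sqrt(3)/2
Using R = v0^2 * sin(2*theta) / g
R = 27^2 * (sqrt(3)/2) / 10
R = 729 * sqrt(3) / 20
R = 729/20*sqrt(3) m

729/20*sqrt(3) m


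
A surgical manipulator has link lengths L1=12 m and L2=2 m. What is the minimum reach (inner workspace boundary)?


Given: L1 = 12 m, L2 = 2 m
For a 2-link planar arm, min reach = |L1 - L2| (second link folded back)
Min reach = |12 - 2|
Min reach = 10 m

10 m


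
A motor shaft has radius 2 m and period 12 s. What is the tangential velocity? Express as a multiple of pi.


Given: radius r = 2 m, period T = 12 s
Using v = 2*pi*r / T
v = 2*pi*2 / 12
v = 4*pi / 12
v = 1/3*pi m/s

1/3*pi m/s


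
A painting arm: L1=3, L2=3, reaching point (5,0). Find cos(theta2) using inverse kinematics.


Given: L1 = 3, L2 = 3, target (x, y) = (5, 0)
Using cos(theta2) = (x^2 + y^2 - L1^2 - L2^2) / (2*L1*L2)
x^2 + y^2 = 5^2 + 0 = 25
L1^2 + L2^2 = 9 + 9 = 18
Numerator = 25 - 18 = 7
Denominator = 2*3*3 = 18
cos(theta2) = 7/18 = 7/18

7/18


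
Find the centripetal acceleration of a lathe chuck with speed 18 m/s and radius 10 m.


Given: v = 18 m/s, r = 10 m
Using a_c = v^2 / r
a_c = 18^2 / 10
a_c = 324 / 10
a_c = 162/5 m/s^2

162/5 m/s^2


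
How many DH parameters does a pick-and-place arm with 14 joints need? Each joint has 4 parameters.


Given: 14 joints, 4 DH parameters per joint (d, theta, a, alpha)
Total DH parameters = number_of_joints * 4
Total = 14 * 4
Total = 56

56


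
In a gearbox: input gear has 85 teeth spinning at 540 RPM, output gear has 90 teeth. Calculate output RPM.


Given: N1 = 85 teeth, w1 = 540 RPM, N2 = 90 teeth
Using N1*w1 = N2*w2
w2 = N1*w1 / N2
w2 = 85*540 / 90
w2 = 45900 / 90
w2 = 510 RPM

510 RPM


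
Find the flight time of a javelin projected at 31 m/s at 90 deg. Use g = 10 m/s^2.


Given: v0 = 31 m/s, theta = 90 deg, g = 10 m/s^2
sin(90) = 1
Using T = 2*v0*sin(theta) / g
T = 2*31*1 / 10
T = 62 / 10
T = 31/5 s

31/5 s


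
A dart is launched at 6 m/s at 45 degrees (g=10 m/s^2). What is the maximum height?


Given: v0 = 6 m/s, theta = 45 deg, g = 10 m/s^2
sin^2(45) = 1/2
Using H = v0^2 * sin^2(theta) / (2*g)
H = 6^2 * 1/2 / (2*10)
H = 36 * 1/2 / 20
H = 18 / 20
H = 9/10 m

9/10 m


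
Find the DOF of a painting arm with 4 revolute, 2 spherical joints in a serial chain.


Given: serial robot with 4 revolute, 2 spherical joints
DOF contribution per joint type: revolute=1, prismatic=1, spherical=3, fixed=0
DOF = 4*1 + 2*3
DOF = 10

10


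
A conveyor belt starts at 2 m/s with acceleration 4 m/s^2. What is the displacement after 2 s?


Given: v0 = 2 m/s, a = 4 m/s^2, t = 2 s
Using s = v0*t + (1/2)*a*t^2
s = 2*2 + (1/2)*4*2^2
s = 4 + (1/2)*16
s = 4 + 8
s = 12

12 m


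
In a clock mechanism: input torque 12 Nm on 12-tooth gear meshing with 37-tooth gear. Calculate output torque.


Given: N1 = 12, N2 = 37, T1 = 12 Nm
Using T2/T1 = N2/N1
T2 = T1 * N2 / N1
T2 = 12 * 37 / 12
T2 = 444 / 12
T2 = 37 Nm

37 Nm


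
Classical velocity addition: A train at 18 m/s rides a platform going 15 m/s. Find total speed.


Given: object velocity = 18 m/s, platform velocity = 15 m/s (same direction)
Using classical velocity addition: v_total = v_object + v_platform
v_total = 18 + 15
v_total = 33 m/s

33 m/s


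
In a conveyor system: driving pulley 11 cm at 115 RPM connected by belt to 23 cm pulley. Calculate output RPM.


Given: D1 = 11 cm, w1 = 115 RPM, D2 = 23 cm
Using D1*w1 = D2*w2
w2 = D1*w1 / D2
w2 = 11*115 / 23
w2 = 1265 / 23
w2 = 55 RPM

55 RPM


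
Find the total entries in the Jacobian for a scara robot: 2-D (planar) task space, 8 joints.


Given: task space dimension = 2, joints = 8
Jacobian is a 2 x 8 matrix
Total entries = rows * columns
Total = 2 * 8
Total = 16

16


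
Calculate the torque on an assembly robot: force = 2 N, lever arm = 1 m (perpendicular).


Given: F = 2 N, r = 1 m, angle = 90 deg (perpendicular)
Using tau = F * r * sin(90)
sin(90) = 1
tau = 2 * 1 * 1
tau = 2 Nm

2 Nm


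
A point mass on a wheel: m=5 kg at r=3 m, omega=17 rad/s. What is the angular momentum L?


Given: m = 5 kg, r = 3 m, omega = 17 rad/s
For a point mass: I = m*r^2
I = 5*3^2 = 5*9 = 45
L = I*omega = 45*17
L = 765 kg*m^2/s

765 kg*m^2/s


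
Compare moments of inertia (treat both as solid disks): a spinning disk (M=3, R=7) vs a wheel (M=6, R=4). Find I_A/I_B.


Given: M1=3 kg, R1=7 m, M2=6 kg, R2=4 m
For a disk: I = (1/2)*M*R^2, so I_A/I_B = (M1*R1^2)/(M2*R2^2)
M1*R1^2 = 3*49 = 147
M2*R2^2 = 6*16 = 96
I_A/I_B = 147/96 = 49/32

49/32


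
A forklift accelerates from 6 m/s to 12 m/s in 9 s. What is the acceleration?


Given: initial velocity v0 = 6 m/s, final velocity v = 12 m/s, time t = 9 s
Using a = (v - v0) / t
a = (12 - 6) / 9
a = 6 / 9
a = 2/3 m/s^2

2/3 m/s^2


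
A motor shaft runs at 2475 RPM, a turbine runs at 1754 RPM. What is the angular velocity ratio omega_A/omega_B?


Given: RPM_A = 2475, RPM_B = 1754
omega = 2*pi*RPM/60, so omega_A/omega_B = RPM_A / RPM_B
omega_A/omega_B = 2475 / 1754
omega_A/omega_B = 2475/1754

2475/1754


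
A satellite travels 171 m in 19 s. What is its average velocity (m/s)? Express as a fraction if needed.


Given: distance d = 171 m, time t = 19 s
Using v = d / t
v = 171 / 19
v = 9 m/s

9 m/s


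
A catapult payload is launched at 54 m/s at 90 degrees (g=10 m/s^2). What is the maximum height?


Given: v0 = 54 m/s, theta = 90 deg, g = 10 m/s^2
sin^2(90) = 1
Using H = v0^2 * sin^2(theta) / (2*g)
H = 54^2 * 1 / (2*10)
H = 2916 * 1 / 20
H = 2916 / 20
H = 729/5 m

729/5 m


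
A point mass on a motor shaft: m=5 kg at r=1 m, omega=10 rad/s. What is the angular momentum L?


Given: m = 5 kg, r = 1 m, omega = 10 rad/s
For a point mass: I = m*r^2
I = 5*1^2 = 5*1 = 5
L = I*omega = 5*10
L = 50 kg*m^2/s

50 kg*m^2/s


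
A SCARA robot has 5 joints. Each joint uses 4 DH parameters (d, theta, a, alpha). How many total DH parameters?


Given: 5 joints, 4 DH parameters per joint (d, theta, a, alpha)
Total DH parameters = number_of_joints * 4
Total = 5 * 4
Total = 20

20


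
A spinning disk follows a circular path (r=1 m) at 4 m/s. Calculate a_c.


Given: v = 4 m/s, r = 1 m
Using a_c = v^2 / r
a_c = 4^2 / 1
a_c = 16 / 1
a_c = 16 m/s^2

16 m/s^2


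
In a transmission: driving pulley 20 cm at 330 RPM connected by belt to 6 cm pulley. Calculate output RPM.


Given: D1 = 20 cm, w1 = 330 RPM, D2 = 6 cm
Using D1*w1 = D2*w2
w2 = D1*w1 / D2
w2 = 20*330 / 6
w2 = 6600 / 6
w2 = 1100 RPM

1100 RPM


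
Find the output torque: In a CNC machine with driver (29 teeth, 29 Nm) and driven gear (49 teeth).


Given: N1 = 29, N2 = 49, T1 = 29 Nm
Using T2/T1 = N2/N1
T2 = T1 * N2 / N1
T2 = 29 * 49 / 29
T2 = 1421 / 29
T2 = 49 Nm

49 Nm


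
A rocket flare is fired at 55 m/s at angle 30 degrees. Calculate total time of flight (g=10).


Given: v0 = 55 m/s, theta = 30 deg, g = 10 m/s^2
sin(30) = 1/2
Using T = 2*v0*sin(theta) / g
T = 2*55*1/2 / 10
T = 55 / 10
T = 11/2 s

11/2 s


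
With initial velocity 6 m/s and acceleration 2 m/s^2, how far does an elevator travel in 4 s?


Given: v0 = 6 m/s, a = 2 m/s^2, t = 4 s
Using s = v0*t + (1/2)*a*t^2
s = 6*4 + (1/2)*2*4^2
s = 24 + (1/2)*32
s = 24 + 16
s = 40

40 m


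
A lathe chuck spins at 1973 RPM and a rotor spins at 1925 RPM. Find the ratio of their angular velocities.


Given: RPM_A = 1973, RPM_B = 1925
omega = 2*pi*RPM/60, so omega_A/omega_B = RPM_A / RPM_B
omega_A/omega_B = 1973 / 1925
omega_A/omega_B = 1973/1925

1973/1925


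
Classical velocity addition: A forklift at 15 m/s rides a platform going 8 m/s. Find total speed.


Given: object velocity = 15 m/s, platform velocity = 8 m/s (same direction)
Using classical velocity addition: v_total = v_object + v_platform
v_total = 15 + 8
v_total = 23 m/s

23 m/s


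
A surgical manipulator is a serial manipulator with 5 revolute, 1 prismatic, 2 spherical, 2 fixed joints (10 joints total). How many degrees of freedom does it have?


Given: serial robot with 5 revolute, 1 prismatic, 2 spherical, 2 fixed joints
DOF contribution per joint type: revolute=1, prismatic=1, spherical=3, fixed=0
DOF = 5*1 + 1*1 + 2*3 + 2*0
DOF = 12

12


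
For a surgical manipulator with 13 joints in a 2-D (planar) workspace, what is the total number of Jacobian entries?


Given: task space dimension = 2, joints = 13
Jacobian is a 2 x 13 matrix
Total entries = rows * columns
Total = 2 * 13
Total = 26

26


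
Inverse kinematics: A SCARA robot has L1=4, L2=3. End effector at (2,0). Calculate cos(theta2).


Given: L1 = 4, L2 = 3, target (x, y) = (2, 0)
Using cos(theta2) = (x^2 + y^2 - L1^2 - L2^2) / (2*L1*L2)
x^2 + y^2 = 2^2 + 0 = 4
L1^2 + L2^2 = 16 + 9 = 25
Numerator = 4 - 25 = -21
Denominator = 2*4*3 = 24
cos(theta2) = -21/24 = -7/8

-7/8


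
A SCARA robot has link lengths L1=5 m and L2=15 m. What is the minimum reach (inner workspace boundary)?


Given: L1 = 5 m, L2 = 15 m
For a 2-link planar arm, min reach = |L1 - L2| (second link folded back)
Min reach = |5 - 15|
Min reach = 10 m

10 m
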